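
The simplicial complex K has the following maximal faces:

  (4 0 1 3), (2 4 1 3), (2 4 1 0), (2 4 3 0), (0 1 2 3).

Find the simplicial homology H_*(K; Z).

H_0 = Z,  H_1 = 0,  H_2 = 0,  H_3 = Z.

We work with the vertex ordering 0 < 1 < 2 < 3 < 4. The simplices of K, each written with vertices in increasing order, are:

  0-simplices (5): [0], [1], [2], [3], [4]
  1-simplices (10): [0,1], [0,2], [0,3], [0,4], [1,2], [1,3], [1,4], [2,3], [2,4], [3,4]
  2-simplices (10): [0,1,2], [0,1,3], [0,1,4], [0,2,3], [0,2,4], [0,3,4], [1,2,3], [1,2,4], [1,3,4], [2,3,4]
  3-simplices (5): [0,1,2,3], [0,1,2,4], [0,1,3,4], [0,2,3,4], [1,2,3,4]

giving chain groups C_0 ≅ Z^5, C_1 ≅ Z^10, C_2 ≅ Z^10, C_3 ≅ Z^5.

∂_1: C_1 → C_0 maps an edge to its endpoints' difference, ∂[p,q] = q − p. For instance
  ∂[1,4] = [4] − [1].
As a 5×10 matrix over Z this has rank 4, with invariant factors (1,1,1,1).

∂_2: C_2 → C_1 sends each 2-simplex [p,q,r] to [q,r] − [p,r] + [p,q]. For instance
  ∂[0,2,3] = [2,3] − [0,3] + [0,2],
  ∂[1,2,4] = [2,4] − [1,4] + [1,2].
The resulting 10×10 matrix has rank 6, and its Smith normal form has invariant factors (1,1,1,1,1,1).

The boundary map ∂_3: C_3 → C_2 sends each 3-simplex σ to the alternating sum Σ_i (−1)^i (σ with its i-th vertex removed). For instance
  ∂[0,1,2,4] = [1,2,4] − [0,2,4] + [0,1,4] − [0,1,2],
  ∂[0,2,3,4] = [2,3,4] − [0,3,4] + [0,2,4] − [0,2,3].
This gives a 10×5 integer matrix of rank 4; reducing to Smith normal form yields diagonal entries (1,1,1,1).

Now H_k = ker ∂_k / im ∂_{k+1}, so:

  H_0: rank C_0 − rank ∂_1 = 5 − 4 = 1, and the invariant factors of ∂_1 are all 1, so H_0 = Z.
  H_1: rank ker ∂_1 − rank ∂_2 = (10 − 4) − 6 = 0, and the invariant factors of ∂_2 are all 1, so H_1 = 0.
  H_2: rank ker ∂_2 − rank ∂_3 = (10 − 6) − 4 = 0, and the invariant factors of ∂_3 are all 1, so H_2 = 0.
  H_3: rank ker ∂_3 − rank ∂_4 = (5 − 4) − 0 = 1, and there is no ∂_4, so H_3 = Z.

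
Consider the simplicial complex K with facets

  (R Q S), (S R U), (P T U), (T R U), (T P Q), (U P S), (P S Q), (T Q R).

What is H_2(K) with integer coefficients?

We work with the vertex ordering P < Q < R < S < T < U. The simplices of K, each written with vertices in increasing order, are:

  0-simplices (6): P, Q, R, S, T, U
  1-simplices (12): PQ, PS, PT, PU, QR, QS, QT, RS, RT, RU, SU, TU
  2-simplices (8): PQS, PQT, PSU, PTU, QRS, QRT, RSU, RTU

so the chain groups are C_0 ≅ Z^6, C_1 ≅ Z^12, C_2 ≅ Z^8.

∂_1: C_1 → C_0 sends each edge [p,q] (with p < q) to q − p.
The resulting 6×12 matrix has rank 5, and its Smith normal form has invariant factors (1,1,1,1,1).

The boundary map ∂_2: C_2 → C_1 maps a triangle to the signed sum of its edges. For instance
  ∂QRT = RT − QT + QR,
  ∂PQT = QT − PT + PQ.
The resulting 12×8 matrix has rank 7, and its Smith normal form has invariant factors (1,1,1,1,1,1,1).

Reading off H_k = ker ∂_k / im ∂_{k+1}:

  H_2: rank ker ∂_2 − rank ∂_3 = (8 − 7) − 0 = 1, and there is no ∂_3, so H_2 ≅ Z.

(K is a triangulation of the 2-sphere S^2.)

H_2 = Z.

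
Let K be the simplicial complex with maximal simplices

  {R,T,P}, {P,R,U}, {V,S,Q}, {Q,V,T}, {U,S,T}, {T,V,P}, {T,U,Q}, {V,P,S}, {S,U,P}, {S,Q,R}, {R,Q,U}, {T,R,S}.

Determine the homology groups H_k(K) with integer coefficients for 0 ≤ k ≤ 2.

Fix the vertex order P < Q < R < S < T < U < V and write every simplex with vertices in increasing order. Then dim K = 2 and the simplices of K are:

  0-simplices (7): P, Q, R, S, T, U, V
  1-simplices (18): PR, PS, PT, PU, PV, QR, QS, QT, QU, QV, RS, RT, RU, ST, SU, SV, TU, TV
  2-simplices (12): PRT, PRU, PSU, PSV, PTV, QRS, QRU, QSV, QTU, QTV, RST, STU

so the chain groups are C_0 ≅ Z^7, C_1 ≅ Z^18, C_2 ≅ Z^12.

The boundary map ∂_1: C_1 → C_0 is given by ∂[p,q] = [q] − [p]. For instance
  ∂ST = T − S.
The resulting 7×18 matrix has rank 6, and its Smith normal form has invariant factors (1,1,1,1,1,1).

The boundary map ∂_2: C_2 → C_1 acts by ∂[p,q,r] = [q,r] − [p,r] + [p,q]. For instance
  ∂RST = ST − RT + RS,
  ∂QTU = TU − QU + QT.
The resulting 18×12 matrix has rank 12, and its Smith normal form has invariant factors (1,1,1,1,1,1,1,1,1,1,1,2).

From H_k ≅ ker(∂_k) / im(∂_{k+1}) we obtain:

  H_0: rank C_0 − rank ∂_1 = 7 − 6 = 1, and the invariant factors of ∂_1 are all 1, so H_0 ≅ Z.
  H_1: rank ker ∂_1 − rank ∂_2 = (18 − 6) − 12 = 0, and ∂_2 has invariant factor 2 > 1, so H_1 ≅ Z/2.
  H_2: rank ker ∂_2 − rank ∂_3 = (12 − 12) − 0 = 0, and there is no ∂_3, so H_2 ≅ 0.

As a check, the Euler characteristic is 7 − 18 + 12 = 1, which agrees with 1 − 0 + 0 = 1.

H_0 = Z,  H_1 = Z/2,  H_2 = 0.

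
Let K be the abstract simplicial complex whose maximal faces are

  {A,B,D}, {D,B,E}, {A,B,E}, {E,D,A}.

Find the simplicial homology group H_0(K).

Order the vertices as A < B < D < E. Listing each simplex with vertices in this order, K has dimension 2 with simplices:

  0-simplices (4): A, B, D, E
  1-simplices (6): AB, AD, AE, BD, BE, DE
  2-simplices (4): ABD, ABE, ADE, BDE

so the chain groups are C_0 ≅ Z^4, C_1 ≅ Z^6, C_2 ≅ Z^4.

∂_1: C_1 → C_0 sends each edge [p,q] (with p < q) to q − p. For instance
  ∂DE = E − D.
As a 4×6 matrix over Z this has rank 3, with invariant factors (1,1,1).

The boundary map ∂_2: C_2 → C_1 maps a triangle to the signed sum of its edges. For instance
  ∂ABE = BE − AE + AB,
  ∂BDE = DE − BE + BD.
This gives a 6×4 integer matrix of rank 3; reducing to Smith normal form yields diagonal entries (1,1,1).

Computing H_k = (kernel of ∂_k) / (image of ∂_{k+1}):

  H_0: rank C_0 − rank ∂_1 = 4 − 3 = 1, and the invariant factors of ∂_1 are all 1, so H_0 = Z.

H_0 ≅ Z.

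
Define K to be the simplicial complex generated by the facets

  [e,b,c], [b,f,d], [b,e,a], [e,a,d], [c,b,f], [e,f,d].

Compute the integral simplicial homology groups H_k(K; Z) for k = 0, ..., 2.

We work with the vertex ordering a < b < c < d < e < f. The simplices of K, each written with vertices in increasing order, are:

  0-simplices (6): a, b, c, d, e, f
  1-simplices (12): ab, ad, ae, bc, bd, be, bf, ce, cf, de, df, ef
  2-simplices (6): abe, ade, bce, bcf, bdf, def

Hence C_0 ≅ Z^6, C_1 ≅ Z^12, C_2 ≅ Z^6.

The boundary map ∂_1: C_1 → C_0 sends each edge [p,q] (with p < q) to q − p. For instance
  ∂ae = e − a.
This gives a 6×12 integer matrix of rank 5; reducing to Smith normal form yields diagonal entries (1,1,1,1,1).

The boundary map ∂_2: C_2 → C_1 acts by ∂[p,q,r] = [q,r] − [p,r] + [p,q]. For instance
  ∂ade = de − ae + ad,
  ∂abe = be − ae + ab.
The resulting 12×6 matrix has rank 6, and its Smith normal form has invariant factors (1,1,1,1,1,1).

Now H_k = ker ∂_k / im ∂_{k+1}, so:

  H_0: rank C_0 − rank ∂_1 = 6 − 5 = 1, and the invariant factors of ∂_1 are all 1, so H_0 = Z.
  H_1: rank ker ∂_1 − rank ∂_2 = (12 − 5) − 6 = 1, and the invariant factors of ∂_2 are all 1, so H_1 = Z.
  H_2: rank ker ∂_2 − rank ∂_3 = (6 − 6) − 0 = 0, and there is no ∂_3, so H_2 = 0.

H_0 = Z,  H_1 = Z,  H_2 = 0.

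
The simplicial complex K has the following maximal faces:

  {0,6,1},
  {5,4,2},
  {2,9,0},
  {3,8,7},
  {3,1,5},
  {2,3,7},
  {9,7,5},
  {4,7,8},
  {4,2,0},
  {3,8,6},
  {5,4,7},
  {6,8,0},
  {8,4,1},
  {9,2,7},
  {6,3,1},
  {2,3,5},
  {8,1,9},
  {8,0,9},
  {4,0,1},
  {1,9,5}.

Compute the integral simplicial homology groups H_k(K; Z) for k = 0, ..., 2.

H_0 = Z,  H_1 = Z ⊕ Z/2,  H_2 = 0.

Fix the vertex order 0 < 1 < 2 < 3 < 4 < 5 < 6 < 7 < 8 < 9 and write every simplex with vertices in increasing order. Then dim K = 2 and the simplices of K are:

  0-simplices (10): [0], [1], [2], [3], [4], [5], [6], [7], [8], [9]
  1-simplices (30): (30 of them)
  2-simplices (20): (20 of them)

so the chain groups are C_0 ≅ Z^10, C_1 ≅ Z^30, C_2 ≅ Z^20.

The boundary map ∂_1: C_1 → C_0 sends each edge [p,q] (with p < q) to q − p. For instance
  ∂[0,9] = [9] − [0].
The 10×30 boundary matrix has rank 9 and Smith normal form diag(1,1,1,1,1,1,1,1,1).

Boundary ∂_2: C_2 → C_1 maps a triangle to the signed sum of its edges. For instance
  ∂[4,5,7] = [5,7] − [4,7] + [4,5],
  ∂[1,5,9] = [5,9] − [1,9] + [1,5].
As a 30×20 matrix over Z this has rank 20, with invariant factors (1,1,1,1,1,1,1,1,1,1,1,1,1,1,1,1,1,1,1,2).

From H_k ≅ ker(∂_k) / im(∂_{k+1}) we obtain:

  H_0: rank C_0 − rank ∂_1 = 10 − 9 = 1, and the invariant factors of ∂_1 are all 1, so H_0 = Z.
  H_1: rank ker ∂_1 − rank ∂_2 = (30 − 9) − 20 = 1, and ∂_2 has invariant factor 2 > 1, so H_1 = Z ⊕ Z/2.
  H_2: rank ker ∂_2 − rank ∂_3 = (20 − 20) − 0 = 0, and there is no ∂_3, so H_2 = 0.

(K is a triangulation of the Klein bottle.)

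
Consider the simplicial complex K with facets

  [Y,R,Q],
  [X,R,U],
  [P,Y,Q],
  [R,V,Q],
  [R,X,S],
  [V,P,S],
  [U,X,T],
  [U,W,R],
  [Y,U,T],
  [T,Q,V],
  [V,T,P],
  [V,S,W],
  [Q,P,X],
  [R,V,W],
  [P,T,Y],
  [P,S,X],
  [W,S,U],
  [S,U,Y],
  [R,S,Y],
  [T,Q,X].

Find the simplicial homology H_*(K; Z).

Order the vertices as P < Q < R < S < T < U < V < W < X < Y. Listing each simplex with vertices in this order, K has dimension 2 with simplices:

  0-simplices (10): P, Q, R, S, T, U, V, W, X, Y
  1-simplices (30): PQ, PS, PT, PV, PX, PY, QR, QT, QV, QX, QY, RS, RU, RV, RW, RX, RY, SU, SV, SW, SX, SY, TU, TV, TX, TY, UW, UX, UY, VW
  2-simplices (20): PQX, PQY, PSV, PSX, PTV, PTY, QRV, QRY, QTV, QTX, RSX, RSY, RUW, RUX, RVW, SUW, SUY, SVW, TUX, TUY

so the chain groups are C_0 ≅ Z^10, C_1 ≅ Z^30, C_2 ≅ Z^20.

The boundary map ∂_1: C_1 → C_0 maps an edge to its endpoints' difference, ∂[p,q] = q − p.
This gives a 10×30 integer matrix of rank 9; reducing to Smith normal form yields diagonal entries (1,1,1,1,1,1,1,1,1).

The boundary map ∂_2: C_2 → C_1 acts by ∂[p,q,r] = [q,r] − [p,r] + [p,q]. For instance
  ∂PTY = TY − PY + PT,
  ∂SVW = VW − SW + SV.
As a 30×20 matrix over Z this has rank 20, with invariant factors (1,1,1,1,1,1,1,1,1,1,1,1,1,1,1,1,1,1,1,2).

Now H_k = ker ∂_k / im ∂_{k+1}, so:

  H_0: rank C_0 − rank ∂_1 = 10 − 9 = 1, and the invariant factors of ∂_1 are all 1, so H_0 = Z.
  H_1: rank ker ∂_1 − rank ∂_2 = (30 − 9) − 20 = 1, and ∂_2 has invariant factor 2 > 1, so H_1 = Z ⊕ Z/2Z.
  H_2: rank ker ∂_2 − rank ∂_3 = (20 − 20) − 0 = 0, and there is no ∂_3, so H_2 = 0.

As a check, the Euler characteristic is 10 − 30 + 20 = 0, which agrees with 1 − 1 + 0 = 0.

H_0 = Z,  H_1 = Z ⊕ Z/2Z,  H_2 = 0.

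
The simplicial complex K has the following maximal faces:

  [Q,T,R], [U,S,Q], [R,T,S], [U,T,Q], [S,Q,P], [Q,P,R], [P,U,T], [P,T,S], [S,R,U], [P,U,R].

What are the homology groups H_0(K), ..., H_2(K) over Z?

H_0 ≅ Z,  H_1 ≅ Z/2Z,  H_2 = 0.

K has 6 vertices, 15 edges, 10 triangles.
rank ∂_0 = 0, rank ∂_1 = 5 ⇒ b_0 = 6 − 0 − 5 = 1; all invariant factors of ∂_1 are 1 so no torsion. So H_0 = Z.
rank ∂_1 = 5, rank ∂_2 = 10 ⇒ b_1 = 15 − 5 − 10 = 0; ∂_2 has invariant factor(s) [2] giving torsion. So H_1 = Z/2Z.
rank ∂_2 = 10, rank ∂_3 = 0 ⇒ b_2 = 10 − 10 − 0 = 0. So H_2 = 0.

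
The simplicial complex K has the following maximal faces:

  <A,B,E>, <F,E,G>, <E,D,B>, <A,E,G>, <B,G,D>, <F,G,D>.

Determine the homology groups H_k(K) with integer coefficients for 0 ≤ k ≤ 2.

H_0 ≅ Z,  H_1 ≅ Z,  H_2 = 0.

We work with the vertex ordering A < B < D < E < F < G. The simplices of K, each written with vertices in increasing order, are:

  0-simplices (6): A, B, D, E, F, G
  1-simplices (12): AB, AE, AG, BD, BE, BG, DE, DF, DG, EF, EG, FG
  2-simplices (6): ABE, AEG, BDE, BDG, DFG, EFG

giving chain groups C_0 ≅ Z^6, C_1 ≅ Z^12, C_2 ≅ Z^6.

∂_1: C_1 → C_0 sends each edge [p,q] (with p < q) to q − p.
The resulting 6×12 matrix has rank 5, and its Smith normal form has invariant factors (1,1,1,1,1).

The boundary map ∂_2: C_2 → C_1 maps a triangle to the signed sum of its edges. For instance
  ∂DFG = FG − DG + DF,
  ∂ABE = BE − AE + AB.
This gives a 12×6 integer matrix of rank 6; reducing to Smith normal form yields diagonal entries (1,1,1,1,1,1).

From H_k ≅ ker(∂_k) / im(∂_{k+1}) we obtain:

  H_0: rank C_0 − rank ∂_1 = 6 − 5 = 1, and the invariant factors of ∂_1 are all 1, so H_0 ≅ Z.
  H_1: rank ker ∂_1 − rank ∂_2 = (12 − 5) − 6 = 1, and the invariant factors of ∂_2 are all 1, so H_1 ≅ Z.
  H_2: rank ker ∂_2 − rank ∂_3 = (6 − 6) − 0 = 0, and there is no ∂_3, so H_2 ≅ 0.

As a check, the Euler characteristic is 6 − 12 + 6 = 0, which agrees with 1 − 1 + 0 = 0.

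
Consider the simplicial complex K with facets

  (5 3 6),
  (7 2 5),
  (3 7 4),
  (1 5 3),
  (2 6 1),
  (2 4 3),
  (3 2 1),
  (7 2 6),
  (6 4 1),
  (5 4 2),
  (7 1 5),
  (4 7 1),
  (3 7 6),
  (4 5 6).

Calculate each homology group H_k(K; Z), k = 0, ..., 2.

H_0 ≅ Z,  H_1 ≅ Z^2,  H_2 ≅ Z.

Order the vertices as 1 < 2 < 3 < 4 < 5 < 6 < 7. Listing each simplex with vertices in this order, K has dimension 2 with simplices:

  0-simplices (7): [1], [2], [3], [4], [5], [6], [7]
  1-simplices (21): [1,2], [1,3], [1,4], [1,5], [1,6], [1,7], [2,3], [2,4], [2,5], [2,6], [2,7], [3,4], [3,5], [3,6], [3,7], [4,5], [4,6], [4,7], [5,6], [5,7], [6,7]
  2-simplices (14): [1,2,3], [1,2,6], [1,3,5], [1,4,6], [1,4,7], [1,5,7], [2,3,4], [2,4,5], [2,5,7], [2,6,7], [3,4,7], [3,5,6], [3,6,7], [4,5,6]

so the chain groups are C_0 ≅ Z^7, C_1 ≅ Z^21, C_2 ≅ Z^14.

Boundary ∂_1: C_1 → C_0 sends each edge [p,q] (with p < q) to q − p. For instance
  ∂[1,7] = [7] − [1].
The resulting 7×21 matrix has rank 6, and its Smith normal form has invariant factors (1,1,1,1,1,1).

Boundary ∂_2: C_2 → C_1 maps a triangle to the signed sum of its edges. For instance
  ∂[3,5,6] = [5,6] − [3,6] + [3,5],
  ∂[1,3,5] = [3,5] − [1,5] + [1,3].
The 21×14 boundary matrix has rank 13 and Smith normal form diag(1,1,1,1,1,1,1,1,1,1,1,1,1).

Reading off H_k = ker ∂_k / im ∂_{k+1}:

  H_0: rank C_0 − rank ∂_1 = 7 − 6 = 1, and the invariant factors of ∂_1 are all 1, so H_0 ≅ Z.
  H_1: rank ker ∂_1 − rank ∂_2 = (21 − 6) − 13 = 2, and the invariant factors of ∂_2 are all 1, so H_1 ≅ Z^2.
  H_2: rank ker ∂_2 − rank ∂_3 = (14 − 13) − 0 = 1, and there is no ∂_3, so H_2 ≅ Z.

As a check, the Euler characteristic is 7 − 21 + 14 = 0, which agrees with 1 − 2 + 1 = 0.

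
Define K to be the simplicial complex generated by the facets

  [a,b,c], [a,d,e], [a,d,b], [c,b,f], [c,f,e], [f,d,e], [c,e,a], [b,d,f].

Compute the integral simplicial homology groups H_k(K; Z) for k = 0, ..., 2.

Order the vertices as a < b < c < d < e < f. Listing each simplex with vertices in this order, K has dimension 2 with simplices:

  0-simplices (6): a, b, c, d, e, f
  1-simplices (12): ab, ac, ad, ae, bc, bd, bf, ce, cf, de, df, ef
  2-simplices (8): abc, abd, ace, ade, bcf, bdf, cef, def

Hence C_0 ≅ Z^6, C_1 ≅ Z^12, C_2 ≅ Z^8.

The boundary map ∂_1: C_1 → C_0 sends each edge [p,q] (with p < q) to q − p.
The 6×12 boundary matrix has rank 5 and Smith normal form diag(1,1,1,1,1).

Boundary ∂_2: C_2 → C_1 maps a triangle to the signed sum of its edges. For instance
  ∂ace = ce − ae + ac,
  ∂bdf = df − bf + bd.
The 12×8 boundary matrix has rank 7 and Smith normal form diag(1,1,1,1,1,1,1).

Reading off H_k = ker ∂_k / im ∂_{k+1}:

  H_0: rank C_0 − rank ∂_1 = 6 − 5 = 1, and the invariant factors of ∂_1 are all 1, so H_0 = Z.
  H_1: rank ker ∂_1 − rank ∂_2 = (12 − 5) − 7 = 0, and the invariant factors of ∂_2 are all 1, so H_1 = 0.
  H_2: rank ker ∂_2 − rank ∂_3 = (8 − 7) − 0 = 1, and there is no ∂_3, so H_2 = Z.

(K is a triangulation of the 2-sphere S^2.)

H_0 = Z,  H_1 = 0,  H_2 = Z.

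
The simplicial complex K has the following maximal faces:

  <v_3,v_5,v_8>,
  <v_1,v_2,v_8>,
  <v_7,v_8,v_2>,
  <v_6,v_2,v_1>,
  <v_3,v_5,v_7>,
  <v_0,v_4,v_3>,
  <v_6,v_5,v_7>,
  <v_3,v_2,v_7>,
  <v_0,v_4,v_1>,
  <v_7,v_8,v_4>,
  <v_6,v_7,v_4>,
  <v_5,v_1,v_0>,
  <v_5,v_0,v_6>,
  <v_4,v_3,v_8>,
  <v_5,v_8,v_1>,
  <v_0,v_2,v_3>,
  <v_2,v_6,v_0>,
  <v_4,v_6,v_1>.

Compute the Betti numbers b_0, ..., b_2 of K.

b_0 = 1, b_1 = 1, b_2 = 0.

Take the total order v_0 < v_1 < v_2 < v_3 < v_4 < v_5 < v_6 < v_7 < v_8 on the vertex set. Then K (dimension 2) consists of the simplices:

  0-simplices (9): [v_0], [v_1], [v_2], [v_3], [v_4], [v_5], [v_6], [v_7], [v_8]
  1-simplices (27): (27 of them)
  2-simplices (18): (18 of them)

giving chain groups C_0 ≅ Z^9, C_1 ≅ Z^27, C_2 ≅ Z^18.

The boundary map ∂_1: C_1 → C_0 sends each edge [p,q] (with p < q) to q − p. For instance
  ∂[v_0,v_1] = [v_1] − [v_0].
As a 9×27 matrix over Z this has rank 8, with invariant factors (1,1,1,1,1,1,1,1).

The boundary map ∂_2: C_2 → C_1 sends each 2-simplex [p,q,r] to [q,r] − [p,r] + [p,q]. For instance
  ∂[v_4,v_6,v_7] = [v_6,v_7] − [v_4,v_7] + [v_4,v_6],
  ∂[v_2,v_3,v_7] = [v_3,v_7] − [v_2,v_7] + [v_2,v_3].
The 27×18 boundary matrix has rank 18 and Smith normal form diag(1,1,1,1,1,1,1,1,1,1,1,1,1,1,1,1,1,2).

From H_k ≅ ker(∂_k) / im(∂_{k+1}) we obtain:

  H_0: rank C_0 − rank ∂_1 = 9 − 8 = 1, and the invariant factors of ∂_1 are all 1, so H_0 ≅ Z.
  H_1: rank ker ∂_1 − rank ∂_2 = (27 − 8) − 18 = 1, and ∂_2 has invariant factor 2 > 1, so H_1 ≅ Z ⊕ Z_2.
  H_2: rank ker ∂_2 − rank ∂_3 = (18 − 18) − 0 = 0, and there is no ∂_3, so H_2 ≅ 0.

As a check, the Euler characteristic is 9 − 27 + 18 = 0, which agrees with 1 − 1 + 0 = 0.
(K is a triangulation of the Klein bottle.)

Hence the Betti numbers are b_0 = 1, b_1 = 1, b_2 = 0.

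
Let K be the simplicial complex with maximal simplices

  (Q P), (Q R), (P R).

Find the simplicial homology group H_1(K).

Take the total order P < Q < R on the vertex set. Then K (dimension 1) consists of the simplices:

  0-simplices (3): P, Q, R
  1-simplices (3): PQ, PR, QR

Hence C_0 ≅ Z^3, C_1 ≅ Z^3.

∂_1: C_1 → C_0 is given by ∂[p,q] = [q] − [p]. For instance
  ∂QR = R − Q.
This gives a 3×3 integer matrix of rank 2; reducing to Smith normal form yields diagonal entries (1,1).

Now H_k = ker ∂_k / im ∂_{k+1}, so:

  H_1: rank ker ∂_1 − rank ∂_2 = (3 − 2) − 0 = 1, and there is no ∂_2, so H_1 ≅ Z.

H_1 = Z.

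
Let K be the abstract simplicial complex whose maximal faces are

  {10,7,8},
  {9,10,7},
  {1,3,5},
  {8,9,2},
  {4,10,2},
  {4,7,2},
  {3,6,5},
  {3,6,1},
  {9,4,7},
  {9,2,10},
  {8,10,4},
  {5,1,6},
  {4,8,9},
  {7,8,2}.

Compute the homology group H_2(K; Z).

We work with the vertex ordering 1 < 2 < 3 < 4 < 5 < 6 < 7 < 8 < 9 < 10. The simplices of K, each written with vertices in increasing order, are:

  0-simplices (10): [1], [2], [3], [4], [5], [6], [7], [8], [9], [10]
  1-simplices (21): [1,3], [1,5], [1,6], [2,4], [2,7], [2,8], [2,9], [2,10], [3,5], [3,6], [4,7], [4,8], [4,9], [4,10], [5,6], [7,8], [7,9], [7,10], [8,9], [8,10], [9,10]
  2-simplices (14): [1,3,5], [1,3,6], [1,5,6], [2,4,7], [2,4,10], [2,7,8], [2,8,9], [2,9,10], [3,5,6], [4,7,9], [4,8,9], [4,8,10], [7,8,10], [7,9,10]

giving chain groups C_0 ≅ Z^10, C_1 ≅ Z^21, C_2 ≅ Z^14.

Boundary ∂_1: C_1 → C_0 maps an edge to its endpoints' difference, ∂[p,q] = q − p. For instance
  ∂[8,10] = [10] − [8].
As a 10×21 matrix over Z this has rank 8, with invariant factors (1,1,1,1,1,1,1,1).

The boundary map ∂_2: C_2 → C_1 sends each 2-simplex [p,q,r] to [q,r] − [p,r] + [p,q]. For instance
  ∂[1,3,5] = [3,5] − [1,5] + [1,3],
  ∂[7,8,10] = [8,10] − [7,10] + [7,8].
This gives a 21×14 integer matrix of rank 13; reducing to Smith normal form yields diagonal entries (1,1,1,1,1,1,1,1,1,1,1,1,2).

Now H_k = ker ∂_k / im ∂_{k+1}, so:

  H_2: rank ker ∂_2 − rank ∂_3 = (14 − 13) − 0 = 1, and there is no ∂_3, so H_2 ≅ Z.

H_2 = Z.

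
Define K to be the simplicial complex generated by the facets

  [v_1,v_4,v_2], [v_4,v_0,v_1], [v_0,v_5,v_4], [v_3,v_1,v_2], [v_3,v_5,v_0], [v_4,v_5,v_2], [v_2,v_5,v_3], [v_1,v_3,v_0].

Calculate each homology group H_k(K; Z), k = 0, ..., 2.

H_0 = Z,  H_1 = 0,  H_2 = Z.

Take the total order v_0 < v_1 < v_2 < v_3 < v_4 < v_5 on the vertex set. Then K (dimension 2) consists of the simplices:

  0-simplices (6): [v_0], [v_1], [v_2], [v_3], [v_4], [v_5]
  1-simplices (12): [v_0,v_1], [v_0,v_3], [v_0,v_4], [v_0,v_5], [v_1,v_2], [v_1,v_3], [v_1,v_4], [v_2,v_3], [v_2,v_4], [v_2,v_5], [v_3,v_5], [v_4,v_5]
  2-simplices (8): [v_0,v_1,v_3], [v_0,v_1,v_4], [v_0,v_3,v_5], [v_0,v_4,v_5], [v_1,v_2,v_3], [v_1,v_2,v_4], [v_2,v_3,v_5], [v_2,v_4,v_5]

giving chain groups C_0 ≅ Z^6, C_1 ≅ Z^12, C_2 ≅ Z^8.

The boundary map ∂_1: C_1 → C_0 sends each edge [p,q] (with p < q) to q − p. For instance
  ∂[v_0,v_1] = [v_1] − [v_0].
The 6×12 boundary matrix has rank 5 and Smith normal form diag(1,1,1,1,1).

Boundary ∂_2: C_2 → C_1 maps a triangle to the signed sum of its edges. For instance
  ∂[v_1,v_2,v_4] = [v_2,v_4] − [v_1,v_4] + [v_1,v_2],
  ∂[v_2,v_4,v_5] = [v_4,v_5] − [v_2,v_5] + [v_2,v_4].
As a 12×8 matrix over Z this has rank 7, with invariant factors (1,1,1,1,1,1,1).

Reading off H_k = ker ∂_k / im ∂_{k+1}:

  H_0: rank C_0 − rank ∂_1 = 6 − 5 = 1, and the invariant factors of ∂_1 are all 1, so H_0 = Z.
  H_1: rank ker ∂_1 − rank ∂_2 = (12 − 5) − 7 = 0, and the invariant factors of ∂_2 are all 1, so H_1 = 0.
  H_2: rank ker ∂_2 − rank ∂_3 = (8 − 7) − 0 = 1, and there is no ∂_3, so H_2 = Z.

(K is a triangulation of the 2-sphere S^2.)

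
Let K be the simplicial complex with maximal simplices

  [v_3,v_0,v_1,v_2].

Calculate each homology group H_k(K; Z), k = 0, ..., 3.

H_0 = Z,  H_1 = 0,  H_2 = 0,  H_3 = 0.

Order the vertices as v_0 < v_1 < v_2 < v_3. Listing each simplex with vertices in this order, K has dimension 3 with simplices:

  0-simplices (4): [v_0], [v_1], [v_2], [v_3]
  1-simplices (6): [v_0,v_1], [v_0,v_2], [v_0,v_3], [v_1,v_2], [v_1,v_3], [v_2,v_3]
  2-simplices (4): [v_0,v_1,v_2], [v_0,v_1,v_3], [v_0,v_2,v_3], [v_1,v_2,v_3]
  3-simplices (1): [v_0,v_1,v_2,v_3]

so the chain groups are C_0 ≅ Z^4, C_1 ≅ Z^6, C_2 ≅ Z^4, C_3 ≅ Z^1.

∂_1: C_1 → C_0 is given by ∂[p,q] = [q] − [p].
The 4×6 boundary matrix has rank 3 and Smith normal form diag(1,1,1).

Boundary ∂_2: C_2 → C_1 sends each 2-simplex [p,q,r] to [q,r] − [p,r] + [p,q]. For instance
  ∂[v_0,v_1,v_2] = [v_1,v_2] − [v_0,v_2] + [v_0,v_1],
  ∂[v_0,v_2,v_3] = [v_2,v_3] − [v_0,v_3] + [v_0,v_2].
The resulting 6×4 matrix has rank 3, and its Smith normal form has invariant factors (1,1,1).

The boundary map ∂_3: C_3 → C_2 sends each 3-simplex σ to the alternating sum Σ_i (−1)^i (σ with its i-th vertex removed). For instance
  ∂[v_0,v_1,v_2,v_3] = [v_1,v_2,v_3] − [v_0,v_2,v_3] + [v_0,v_1,v_3] − [v_0,v_1,v_2].
This gives a 4×1 integer matrix of rank 1; reducing to Smith normal form yields diagonal entries (1).

Reading off H_k = ker ∂_k / im ∂_{k+1}:

  H_0: rank C_0 − rank ∂_1 = 4 − 3 = 1, and the invariant factors of ∂_1 are all 1, so H_0 ≅ Z.
  H_1: rank ker ∂_1 − rank ∂_2 = (6 − 3) − 3 = 0, and the invariant factors of ∂_2 are all 1, so H_1 ≅ 0.
  H_2: rank ker ∂_2 − rank ∂_3 = (4 − 3) − 1 = 0, and the invariant factors of ∂_3 are all 1, so H_2 ≅ 0.
  H_3: rank ker ∂_3 − rank ∂_4 = (1 − 1) − 0 = 0, and there is no ∂_4, so H_3 ≅ 0.

As a check, the Euler characteristic is 4 − 6 + 4 − 1 = 1, which agrees with 1 − 0 + 0 − 0 = 1.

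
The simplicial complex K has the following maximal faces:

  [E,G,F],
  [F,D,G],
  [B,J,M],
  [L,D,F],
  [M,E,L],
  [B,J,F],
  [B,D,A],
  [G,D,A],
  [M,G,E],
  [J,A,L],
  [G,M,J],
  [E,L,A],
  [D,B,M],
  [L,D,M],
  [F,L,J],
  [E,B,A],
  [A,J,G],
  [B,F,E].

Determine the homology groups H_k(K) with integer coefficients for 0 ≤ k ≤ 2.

Take the total order A < B < D < E < F < G < J < L < M on the vertex set. Then K (dimension 2) consists of the simplices:

  0-simplices (9): A, B, D, E, F, G, J, L, M
  1-simplices (27): AB, AD, AE, AG, AJ, AL, BD, BE, BF, BJ, BM, DF, DG, DL, DM, EF, EG, EL, EM, FG, FJ, FL, GJ, GM, JL, JM, LM
  2-simplices (18): ABD, ABE, ADG, AEL, AGJ, AJL, BDM, BEF, BFJ, BJM, DFG, DFL, DLM, EFG, EGM, ELM, FJL, GJM

giving chain groups C_0 ≅ Z^9, C_1 ≅ Z^27, C_2 ≅ Z^18.

∂_1: C_1 → C_0 maps an edge to its endpoints' difference, ∂[p,q] = q − p. For instance
  ∂JM = M − J.
The resulting 9×27 matrix has rank 8, and its Smith normal form has invariant factors (1,1,1,1,1,1,1,1).

∂_2: C_2 → C_1 acts by ∂[p,q,r] = [q,r] − [p,r] + [p,q]. For instance
  ∂ADG = DG − AG + AD,
  ∂AGJ = GJ − AJ + AG.
This gives a 27×18 integer matrix of rank 17; reducing to Smith normal form yields diagonal entries (1,1,1,1,1,1,1,1,1,1,1,1,1,1,1,1,1).

Reading off H_k = ker ∂_k / im ∂_{k+1}:

  H_0: rank C_0 − rank ∂_1 = 9 − 8 = 1, and the invariant factors of ∂_1 are all 1, so H_0 ≅ Z.
  H_1: rank ker ∂_1 − rank ∂_2 = (27 − 8) − 17 = 2, and the invariant factors of ∂_2 are all 1, so H_1 ≅ Z^2.
  H_2: rank ker ∂_2 − rank ∂_3 = (18 − 17) − 0 = 1, and there is no ∂_3, so H_2 ≅ Z.

H_0 ≅ Z,  H_1 ≅ Z^2,  H_2 ≅ Z.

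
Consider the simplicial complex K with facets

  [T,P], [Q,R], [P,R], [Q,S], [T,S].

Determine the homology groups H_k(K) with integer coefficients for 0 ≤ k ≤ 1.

Fix the vertex order P < Q < R < S < T and write every simplex with vertices in increasing order. Then dim K = 1 and the simplices of K are:

  0-simplices (5): P, Q, R, S, T
  1-simplices (5): PR, PT, QR, QS, ST

so the chain groups are C_0 ≅ Z^5, C_1 ≅ Z^5.

∂_1: C_1 → C_0 is given by ∂[p,q] = [q] − [p].
As a 5×5 matrix over Z this has rank 4, with invariant factors (1,1,1,1).

From H_k ≅ ker(∂_k) / im(∂_{k+1}) we obtain:

  H_0: rank C_0 − rank ∂_1 = 5 − 4 = 1, and the invariant factors of ∂_1 are all 1, so H_0 ≅ Z.
  H_1: rank ker ∂_1 − rank ∂_2 = (5 − 4) − 0 = 1, and there is no ∂_2, so H_1 ≅ Z.

H_0 ≅ Z,  H_1 ≅ Z.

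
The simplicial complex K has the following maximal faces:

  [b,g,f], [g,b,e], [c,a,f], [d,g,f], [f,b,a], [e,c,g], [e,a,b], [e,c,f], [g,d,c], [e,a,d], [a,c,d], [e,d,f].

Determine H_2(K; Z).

K has 7 vertices, 18 edges, 12 triangles.
rank ∂_2 = 12, rank ∂_3 = 0 ⇒ b_2 = 12 − 12 − 0 = 0. So H_2 = 0.

H_2 ≅ 0.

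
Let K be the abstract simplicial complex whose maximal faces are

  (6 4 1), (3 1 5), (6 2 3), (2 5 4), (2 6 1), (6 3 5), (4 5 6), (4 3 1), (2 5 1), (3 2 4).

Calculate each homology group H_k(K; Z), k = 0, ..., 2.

H_0 ≅ Z,  H_1 ≅ Z/2Z,  H_2 = 0.

Order the vertices as 1 < 2 < 3 < 4 < 5 < 6. Listing each simplex with vertices in this order, K has dimension 2 with simplices:

  0-simplices (6): [1], [2], [3], [4], [5], [6]
  1-simplices (15): [1,2], [1,3], [1,4], [1,5], [1,6], [2,3], [2,4], [2,5], [2,6], [3,4], [3,5], [3,6], [4,5], [4,6], [5,6]
  2-simplices (10): [1,2,5], [1,2,6], [1,3,4], [1,3,5], [1,4,6], [2,3,4], [2,3,6], [2,4,5], [3,5,6], [4,5,6]

giving chain groups C_0 ≅ Z^6, C_1 ≅ Z^15, C_2 ≅ Z^10.

∂_1: C_1 → C_0 is given by ∂[p,q] = [q] − [p].
This gives a 6×15 integer matrix of rank 5; reducing to Smith normal form yields diagonal entries (1,1,1,1,1).

Boundary ∂_2: C_2 → C_1 acts by ∂[p,q,r] = [q,r] − [p,r] + [p,q]. For instance
  ∂[4,5,6] = [5,6] − [4,6] + [4,5],
  ∂[1,4,6] = [4,6] − [1,6] + [1,4].
The 15×10 boundary matrix has rank 10 and Smith normal form diag(1,1,1,1,1,1,1,1,1,2).

Now H_k = ker ∂_k / im ∂_{k+1}, so:

  H_0: rank C_0 − rank ∂_1 = 6 − 5 = 1, and the invariant factors of ∂_1 are all 1, so H_0 = Z.
  H_1: rank ker ∂_1 − rank ∂_2 = (15 − 5) − 10 = 0, and ∂_2 has invariant factor 2 > 1, so H_1 = Z/2Z.
  H_2: rank ker ∂_2 − rank ∂_3 = (10 − 10) − 0 = 0, and there is no ∂_3, so H_2 = 0.

(K is a triangulation of the real projective plane RP^2.)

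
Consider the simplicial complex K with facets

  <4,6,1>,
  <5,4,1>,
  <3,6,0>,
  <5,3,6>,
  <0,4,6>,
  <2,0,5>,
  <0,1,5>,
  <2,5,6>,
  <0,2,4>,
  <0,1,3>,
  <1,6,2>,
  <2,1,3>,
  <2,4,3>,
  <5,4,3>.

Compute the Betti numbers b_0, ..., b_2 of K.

Fix the vertex order 0 < 1 < 2 < 3 < 4 < 5 < 6 and write every simplex with vertices in increasing order. Then dim K = 2 and the simplices of K are:

  0-simplices (7): [0], [1], [2], [3], [4], [5], [6]
  1-simplices (21): [0,1], [0,2], [0,3], [0,4], [0,5], [0,6], [1,2], [1,3], [1,4], [1,5], [1,6], [2,3], [2,4], [2,5], [2,6], [3,4], [3,5], [3,6], [4,5], [4,6], [5,6]
  2-simplices (14): [0,1,3], [0,1,5], [0,2,4], [0,2,5], [0,3,6], [0,4,6], [1,2,3], [1,2,6], [1,4,5], [1,4,6], [2,3,4], [2,5,6], [3,4,5], [3,5,6]

so the chain groups are C_0 ≅ Z^7, C_1 ≅ Z^21, C_2 ≅ Z^14.

Boundary ∂_1: C_1 → C_0 maps an edge to its endpoints' difference, ∂[p,q] = q − p.
The resulting 7×21 matrix has rank 6, and its Smith normal form has invariant factors (1,1,1,1,1,1).

The boundary map ∂_2: C_2 → C_1 acts by ∂[p,q,r] = [q,r] − [p,r] + [p,q]. For instance
  ∂[1,2,6] = [2,6] − [1,6] + [1,2],
  ∂[0,4,6] = [4,6] − [0,6] + [0,4].
This gives a 21×14 integer matrix of rank 13; reducing to Smith normal form yields diagonal entries (1,1,1,1,1,1,1,1,1,1,1,1,1).

Now H_k = ker ∂_k / im ∂_{k+1}, so:

  H_0: rank C_0 − rank ∂_1 = 7 − 6 = 1, and the invariant factors of ∂_1 are all 1, so H_0 = Z.
  H_1: rank ker ∂_1 − rank ∂_2 = (21 − 6) − 13 = 2, and the invariant factors of ∂_2 are all 1, so H_1 = Z^2.
  H_2: rank ker ∂_2 − rank ∂_3 = (14 − 13) − 0 = 1, and there is no ∂_3, so H_2 = Z.

Hence the Betti numbers are b_0 = 1, b_1 = 2, b_2 = 1.

b_0 = 1, b_1 = 2, b_2 = 1.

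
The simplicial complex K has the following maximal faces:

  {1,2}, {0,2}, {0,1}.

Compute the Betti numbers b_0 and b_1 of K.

K has 3 vertices, 3 edges.
rank ∂_0 = 0, rank ∂_1 = 2 ⇒ b_0 = 3 − 0 − 2 = 1; all invariant factors of ∂_1 are 1 so no torsion. So H_0 = Z.
rank ∂_1 = 2, rank ∂_2 = 0 ⇒ b_1 = 3 − 2 − 0 = 1. So H_1 = Z.

b_0 = 1, b_1 = 1.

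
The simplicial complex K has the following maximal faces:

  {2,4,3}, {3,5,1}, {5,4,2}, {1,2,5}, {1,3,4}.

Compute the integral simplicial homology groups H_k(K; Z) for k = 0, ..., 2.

K has 5 vertices, 10 edges, 5 triangles.
rank ∂_0 = 0, rank ∂_1 = 4 ⇒ b_0 = 5 − 0 − 4 = 1; all invariant factors of ∂_1 are 1 so no torsion. So H_0 = Z.
rank ∂_1 = 4, rank ∂_2 = 5 ⇒ b_1 = 10 − 4 − 5 = 1; all invariant factors of ∂_2 are 1 so no torsion. So H_1 = Z.
rank ∂_2 = 5, rank ∂_3 = 0 ⇒ b_2 = 5 − 5 − 0 = 0. So H_2 = 0.

H_0 = Z,  H_1 = Z,  H_2 = 0.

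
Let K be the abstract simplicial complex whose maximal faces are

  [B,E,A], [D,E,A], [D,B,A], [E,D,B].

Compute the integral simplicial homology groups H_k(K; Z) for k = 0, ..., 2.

Order the vertices as A < B < D < E. Listing each simplex with vertices in this order, K has dimension 2 with simplices:

  0-simplices (4): A, B, D, E
  1-simplices (6): AB, AD, AE, BD, BE, DE
  2-simplices (4): ABD, ABE, ADE, BDE

so the chain groups are C_0 ≅ Z^4, C_1 ≅ Z^6, C_2 ≅ Z^4.

The boundary map ∂_1: C_1 → C_0 sends each edge [p,q] (with p < q) to q − p.
The 4×6 boundary matrix has rank 3 and Smith normal form diag(1,1,1).

The boundary map ∂_2: C_2 → C_1 acts by ∂[p,q,r] = [q,r] − [p,r] + [p,q]. For instance
  ∂ABD = BD − AD + AB,
  ∂ABE = BE − AE + AB.
As a 6×4 matrix over Z this has rank 3, with invariant factors (1,1,1).

From H_k ≅ ker(∂_k) / im(∂_{k+1}) we obtain:

  H_0: rank C_0 − rank ∂_1 = 4 − 3 = 1, and the invariant factors of ∂_1 are all 1, so H_0 ≅ Z.
  H_1: rank ker ∂_1 − rank ∂_2 = (6 − 3) − 3 = 0, and the invariant factors of ∂_2 are all 1, so H_1 ≅ 0.
  H_2: rank ker ∂_2 − rank ∂_3 = (4 − 3) − 0 = 1, and there is no ∂_3, so H_2 ≅ Z.

H_0 = Z,  H_1 = 0,  H_2 = Z.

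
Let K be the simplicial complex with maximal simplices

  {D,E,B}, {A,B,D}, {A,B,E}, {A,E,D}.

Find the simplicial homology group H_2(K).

H_2 = Z.

Fix the vertex order A < B < D < E and write every simplex with vertices in increasing order. Then dim K = 2 and the simplices of K are:

  0-simplices (4): A, B, D, E
  1-simplices (6): AB, AD, AE, BD, BE, DE
  2-simplices (4): ABD, ABE, ADE, BDE

so the chain groups are C_0 ≅ Z^4, C_1 ≅ Z^6, C_2 ≅ Z^4.

Boundary ∂_1: C_1 → C_0 is given by ∂[p,q] = [q] − [p]. For instance
  ∂AD = D − A.
The 4×6 boundary matrix has rank 3 and Smith normal form diag(1,1,1).

Boundary ∂_2: C_2 → C_1 acts by ∂[p,q,r] = [q,r] − [p,r] + [p,q]. For instance
  ∂ADE = DE − AE + AD,
  ∂ABE = BE − AE + AB.
As a 6×4 matrix over Z this has rank 3, with invariant factors (1,1,1).

Reading off H_k = ker ∂_k / im ∂_{k+1}:

  H_2: rank ker ∂_2 − rank ∂_3 = (4 − 3) − 0 = 1, and there is no ∂_3, so H_2 ≅ Z.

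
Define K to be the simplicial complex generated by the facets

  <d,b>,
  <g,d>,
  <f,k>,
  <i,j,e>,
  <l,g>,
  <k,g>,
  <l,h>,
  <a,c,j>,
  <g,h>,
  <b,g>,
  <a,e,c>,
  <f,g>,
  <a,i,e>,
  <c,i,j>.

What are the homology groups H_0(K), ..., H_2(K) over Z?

H_0 = Z^2,  H_1 = Z^4,  H_2 = 0.

Fix the vertex order a < b < c < d < e < f < g < h < i < j < k < l and write every simplex with vertices in increasing order. Then dim K = 2 and the simplices of K are:

  0-simplices (12): a, b, c, d, e, f, g, h, i, j, k, l
  1-simplices (19): ac, ae, ai, aj, bd, bg, ce, ci, cj, dg, ei, ej, fg, fk, gh, gk, gl, hl, ij
  2-simplices (5): ace, acj, aei, cij, eij

giving chain groups C_0 ≅ Z^12, C_1 ≅ Z^19, C_2 ≅ Z^5.

The boundary map ∂_1: C_1 → C_0 maps an edge to its endpoints' difference, ∂[p,q] = q − p. For instance
  ∂ij = j − i.
The resulting 12×19 matrix has rank 10, and its Smith normal form has invariant factors (1,1,1,1,1,1,1,1,1,1).

Boundary ∂_2: C_2 → C_1 maps a triangle to the signed sum of its edges. For instance
  ∂cij = ij − cj + ci,
  ∂acj = cj − aj + ac.
This gives a 19×5 integer matrix of rank 5; reducing to Smith normal form yields diagonal entries (1,1,1,1,1).

Reading off H_k = ker ∂_k / im ∂_{k+1}:

  H_0: rank C_0 − rank ∂_1 = 12 − 10 = 2, and the invariant factors of ∂_1 are all 1, so H_0 ≅ Z^2.
  H_1: rank ker ∂_1 − rank ∂_2 = (19 − 10) − 5 = 4, and the invariant factors of ∂_2 are all 1, so H_1 ≅ Z^4.
  H_2: rank ker ∂_2 − rank ∂_3 = (5 − 5) − 0 = 0, and there is no ∂_3, so H_2 ≅ 0.

(K is a triangulation of the disjoint union of a wedge of 3 circles and the Möbius band.)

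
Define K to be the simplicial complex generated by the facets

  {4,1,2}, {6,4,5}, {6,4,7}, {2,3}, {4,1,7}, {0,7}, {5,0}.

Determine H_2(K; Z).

We work with the vertex ordering 0 < 1 < 2 < 3 < 4 < 5 < 6 < 7. The simplices of K, each written with vertices in increasing order, are:

  0-simplices (8): [0], [1], [2], [3], [4], [5], [6], [7]
  1-simplices (12): [0,5], [0,7], [1,2], [1,4], [1,7], [2,3], [2,4], [4,5], [4,6], [4,7], [5,6], [6,7]
  2-simplices (4): [1,2,4], [1,4,7], [4,5,6], [4,6,7]

so the chain groups are C_0 ≅ Z^8, C_1 ≅ Z^12, C_2 ≅ Z^4.

∂_1: C_1 → C_0 maps an edge to its endpoints' difference, ∂[p,q] = q − p. For instance
  ∂[1,4] = [4] − [1].
The resulting 8×12 matrix has rank 7, and its Smith normal form has invariant factors (1,1,1,1,1,1,1).

Boundary ∂_2: C_2 → C_1 acts by ∂[p,q,r] = [q,r] − [p,r] + [p,q]. For instance
  ∂[4,6,7] = [6,7] − [4,7] + [4,6],
  ∂[1,4,7] = [4,7] − [1,7] + [1,4].
As a 12×4 matrix over Z this has rank 4, with invariant factors (1,1,1,1).

Now H_k = ker ∂_k / im ∂_{k+1}, so:

  H_2: rank ker ∂_2 − rank ∂_3 = (4 − 4) − 0 = 0, and there is no ∂_3, so H_2 ≅ 0.

H_2 = 0.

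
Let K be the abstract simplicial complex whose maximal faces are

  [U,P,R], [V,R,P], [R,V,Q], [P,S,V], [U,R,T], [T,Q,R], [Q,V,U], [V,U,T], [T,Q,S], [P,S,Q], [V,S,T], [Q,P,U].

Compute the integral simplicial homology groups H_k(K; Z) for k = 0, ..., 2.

H_0 ≅ Z,  H_1 ≅ Z/2,  H_2 = 0.

Order the vertices as P < Q < R < S < T < U < V. Listing each simplex with vertices in this order, K has dimension 2 with simplices:

  0-simplices (7): P, Q, R, S, T, U, V
  1-simplices (18): PQ, PR, PS, PU, PV, QR, QS, QT, QU, QV, RT, RU, RV, ST, SV, TU, TV, UV
  2-simplices (12): PQS, PQU, PRU, PRV, PSV, QRT, QRV, QST, QUV, RTU, STV, TUV

so the chain groups are C_0 ≅ Z^7, C_1 ≅ Z^18, C_2 ≅ Z^12.

Boundary ∂_1: C_1 → C_0 maps an edge to its endpoints' difference, ∂[p,q] = q − p.
This gives a 7×18 integer matrix of rank 6; reducing to Smith normal form yields diagonal entries (1,1,1,1,1,1).

The boundary map ∂_2: C_2 → C_1 sends each 2-simplex [p,q,r] to [q,r] − [p,r] + [p,q]. For instance
  ∂STV = TV − SV + ST,
  ∂QRV = RV − QV + QR.
As a 18×12 matrix over Z this has rank 12, with invariant factors (1,1,1,1,1,1,1,1,1,1,1,2).

Now H_k = ker ∂_k / im ∂_{k+1}, so:

  H_0: rank C_0 − rank ∂_1 = 7 − 6 = 1, and the invariant factors of ∂_1 are all 1, so H_0 ≅ Z.
  H_1: rank ker ∂_1 − rank ∂_2 = (18 − 6) − 12 = 0, and ∂_2 has invariant factor 2 > 1, so H_1 ≅ Z/2.
  H_2: rank ker ∂_2 − rank ∂_3 = (12 − 12) − 0 = 0, and there is no ∂_3, so H_2 ≅ 0.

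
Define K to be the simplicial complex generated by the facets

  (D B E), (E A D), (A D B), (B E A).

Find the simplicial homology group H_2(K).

H_2 ≅ Z.

We work with the vertex ordering A < B < D < E. The simplices of K, each written with vertices in increasing order, are:

  0-simplices (4): A, B, D, E
  1-simplices (6): AB, AD, AE, BD, BE, DE
  2-simplices (4): ABD, ABE, ADE, BDE

Hence C_0 ≅ Z^4, C_1 ≅ Z^6, C_2 ≅ Z^4.

The boundary map ∂_1: C_1 → C_0 maps an edge to its endpoints' difference, ∂[p,q] = q − p.
The resulting 4×6 matrix has rank 3, and its Smith normal form has invariant factors (1,1,1).

∂_2: C_2 → C_1 sends each 2-simplex [p,q,r] to [q,r] − [p,r] + [p,q]. For instance
  ∂ABE = BE − AE + AB,
  ∂ADE = DE − AE + AD.
The 6×4 boundary matrix has rank 3 and Smith normal form diag(1,1,1).

Now H_k = ker ∂_k / im ∂_{k+1}, so:

  H_2: rank ker ∂_2 − rank ∂_3 = (4 − 3) − 0 = 1, and there is no ∂_3, so H_2 ≅ Z.

(K is a triangulation of the 2-sphere S^2.)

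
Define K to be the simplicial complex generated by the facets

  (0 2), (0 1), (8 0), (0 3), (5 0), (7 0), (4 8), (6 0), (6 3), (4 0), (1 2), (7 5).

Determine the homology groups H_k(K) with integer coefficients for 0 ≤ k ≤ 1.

H_0 = Z,  H_1 = Z^4.

We work with the vertex ordering 0 < 1 < 2 < 3 < 4 < 5 < 6 < 7 < 8. The simplices of K, each written with vertices in increasing order, are:

  0-simplices (9): [0], [1], [2], [3], [4], [5], [6], [7], [8]
  1-simplices (12): [0,1], [0,2], [0,3], [0,4], [0,5], [0,6], [0,7], [0,8], [1,2], [3,6], [4,8], [5,7]

giving chain groups C_0 ≅ Z^9, C_1 ≅ Z^12.

The boundary map ∂_1: C_1 → C_0 is given by ∂[p,q] = [q] − [p]. For instance
  ∂[0,4] = [4] − [0].
As a 9×12 matrix over Z this has rank 8, with invariant factors (1,1,1,1,1,1,1,1).

Reading off H_k = ker ∂_k / im ∂_{k+1}:

  H_0: rank C_0 − rank ∂_1 = 9 − 8 = 1, and the invariant factors of ∂_1 are all 1, so H_0 = Z.
  H_1: rank ker ∂_1 − rank ∂_2 = (12 − 8) − 0 = 4, and there is no ∂_2, so H_1 = Z^4.

(K is a triangulation of a wedge of 4 circles.)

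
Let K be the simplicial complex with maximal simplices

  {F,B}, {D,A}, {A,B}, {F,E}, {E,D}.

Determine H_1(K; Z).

Fix the vertex order A < B < D < E < F and write every simplex with vertices in increasing order. Then dim K = 1 and the simplices of K are:

  0-simplices (5): A, B, D, E, F
  1-simplices (5): AB, AD, BF, DE, EF

giving chain groups C_0 ≅ Z^5, C_1 ≅ Z^5.

∂_1: C_1 → C_0 sends each edge [p,q] (with p < q) to q − p. For instance
  ∂AB = B − A.
As a 5×5 matrix over Z this has rank 4, with invariant factors (1,1,1,1).

Now H_k = ker ∂_k / im ∂_{k+1}, so:

  H_1: rank ker ∂_1 − rank ∂_2 = (5 − 4) − 0 = 1, and there is no ∂_2, so H_1 ≅ Z.

H_1 ≅ Z.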